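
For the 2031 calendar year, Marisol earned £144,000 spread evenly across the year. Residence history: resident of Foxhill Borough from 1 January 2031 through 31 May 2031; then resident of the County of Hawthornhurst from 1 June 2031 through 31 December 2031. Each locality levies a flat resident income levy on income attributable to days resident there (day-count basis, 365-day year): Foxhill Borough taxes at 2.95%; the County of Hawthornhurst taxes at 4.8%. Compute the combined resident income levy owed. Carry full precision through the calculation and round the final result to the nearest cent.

Foxhill Borough, 1 January – 31 May 2031: 151 days → £144,000 × 2.95% × 151/365 = £1,757.3918
The County of Hawthornhurst, 1 June – 31 December 2031: 214 days → £144,000 × 4.8% × 214/365 = £4,052.5151
Total = £5,809.9068

£5,809.91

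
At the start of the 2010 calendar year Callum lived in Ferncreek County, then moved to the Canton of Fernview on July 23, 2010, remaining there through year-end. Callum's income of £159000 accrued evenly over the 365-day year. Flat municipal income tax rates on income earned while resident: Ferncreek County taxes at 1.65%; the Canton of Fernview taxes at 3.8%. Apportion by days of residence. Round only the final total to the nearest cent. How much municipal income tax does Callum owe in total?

£4140.75

Ferncreek County, January 1 – July 22, 2010: 203 days → £159000 × 1.65% × 203/365 = £1459.0973
The Canton of Fernview, July 23 – December 31, 2010: 162 days → £159000 × 3.8% × 162/365 = £2681.6548
Total = £4140.7521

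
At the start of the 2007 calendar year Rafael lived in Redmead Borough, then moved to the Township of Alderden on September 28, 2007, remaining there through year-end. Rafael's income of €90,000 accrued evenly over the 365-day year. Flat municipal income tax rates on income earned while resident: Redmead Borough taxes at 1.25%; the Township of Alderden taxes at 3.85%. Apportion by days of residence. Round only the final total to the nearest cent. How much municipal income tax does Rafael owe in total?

Redmead Borough, January 1 – September 27, 2007: 270 days → €90,000 × 1.25% × 270/365 = €832.1918
The Township of Alderden, September 28 – December 31, 2007: 95 days → €90,000 × 3.85% × 95/365 = €901.8493
Total = €1,734.0411

€1,734.04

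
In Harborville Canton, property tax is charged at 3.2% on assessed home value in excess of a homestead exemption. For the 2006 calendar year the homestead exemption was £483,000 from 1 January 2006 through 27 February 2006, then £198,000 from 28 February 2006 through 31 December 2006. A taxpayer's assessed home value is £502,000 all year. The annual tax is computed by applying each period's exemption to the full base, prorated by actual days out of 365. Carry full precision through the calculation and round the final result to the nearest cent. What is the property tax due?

£8,278.79

1 January – 27 February 2006: 58 days, exemption £483,000 → (£502,000 − £483,000) × 3.2% × 58/365 = £96.6137
28 February – 31 December 2006: 307 days, exemption £198,000 → (£502,000 − £198,000) × 3.2% × 307/365 = £8,182.1808
Total = £8,278.7945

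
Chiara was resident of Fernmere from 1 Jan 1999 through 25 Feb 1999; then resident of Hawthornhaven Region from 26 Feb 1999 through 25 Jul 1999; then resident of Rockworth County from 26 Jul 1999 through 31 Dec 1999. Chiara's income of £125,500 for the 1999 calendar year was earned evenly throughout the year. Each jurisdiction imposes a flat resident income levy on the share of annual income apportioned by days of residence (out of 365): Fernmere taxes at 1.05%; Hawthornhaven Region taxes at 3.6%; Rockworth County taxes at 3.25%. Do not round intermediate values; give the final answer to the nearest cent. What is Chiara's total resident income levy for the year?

Fernmere, 1 Jan – 25 Feb 1999: 56 days → £125,500 × 1.05% × 56/365 = £202.1753
Hawthornhaven Region, 26 Feb – 25 Jul 1999: 150 days → £125,500 × 3.6% × 150/365 = £1,856.7123
Rockworth County, 26 Jul – 31 Dec 1999: 159 days → £125,500 × 3.25% × 159/365 = £1,776.7705
Total = £3,835.6582

£3,835.66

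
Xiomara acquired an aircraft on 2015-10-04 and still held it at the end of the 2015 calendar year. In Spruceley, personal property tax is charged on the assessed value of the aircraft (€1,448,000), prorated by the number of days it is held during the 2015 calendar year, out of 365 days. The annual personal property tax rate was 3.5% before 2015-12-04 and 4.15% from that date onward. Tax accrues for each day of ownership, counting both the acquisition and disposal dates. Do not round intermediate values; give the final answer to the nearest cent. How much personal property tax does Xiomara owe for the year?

2015-10-04 to 2015-12-03: 61 days at 3.5% → €1,448,000 × 3.5% × 61/365 = €8,469.8082
2015-12-04 to 2015-12-31: 28 days at 4.15% → €1,448,000 × 4.15% × 28/365 = €4,609.7973
Total = €13,079.6055

€13,079.61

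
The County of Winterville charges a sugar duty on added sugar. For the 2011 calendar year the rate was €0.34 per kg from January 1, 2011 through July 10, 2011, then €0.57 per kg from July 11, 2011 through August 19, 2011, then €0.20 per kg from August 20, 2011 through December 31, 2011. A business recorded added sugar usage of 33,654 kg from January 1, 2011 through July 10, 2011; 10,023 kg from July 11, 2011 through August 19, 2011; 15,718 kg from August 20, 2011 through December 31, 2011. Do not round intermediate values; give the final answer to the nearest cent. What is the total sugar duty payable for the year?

January 1 – July 10, 2011: 33,654 kg at €0.34/kg → €11442.36
July 11 – August 19, 2011: 10,023 kg at €0.57/kg → €5713.11
August 20 – December 31, 2011: 15,718 kg at €0.20/kg → €3143.60

€20299.07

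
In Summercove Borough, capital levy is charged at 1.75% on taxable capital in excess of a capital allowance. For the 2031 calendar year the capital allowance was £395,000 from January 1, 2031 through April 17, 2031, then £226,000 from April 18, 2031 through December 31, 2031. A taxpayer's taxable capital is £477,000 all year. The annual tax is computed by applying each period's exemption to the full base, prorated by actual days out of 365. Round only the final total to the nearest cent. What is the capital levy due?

£3,525.51

January 1 – April 17, 2031: 107 days, exemption £395,000 → (£477,000 − £395,000) × 1.75% × 107/365 = £420.6712
April 18 – December 31, 2031: 258 days, exemption £226,000 → (£477,000 − £226,000) × 1.75% × 258/365 = £3,104.8356
Total = £3,525.5068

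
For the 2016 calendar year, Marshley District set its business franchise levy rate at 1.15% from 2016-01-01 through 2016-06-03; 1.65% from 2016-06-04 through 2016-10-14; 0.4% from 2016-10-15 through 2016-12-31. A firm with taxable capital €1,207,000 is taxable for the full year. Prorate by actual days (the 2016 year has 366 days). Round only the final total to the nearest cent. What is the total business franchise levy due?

€14,144.33

2016-01-01 to 2016-06-03: 155 days at 1.15% → €1,207,000 × 1.15% × 155/366 = €5,878.3538
2016-06-04 to 2016-10-14: 133 days at 1.65% → €1,207,000 × 1.65% × 133/366 = €7,237.0533
2016-10-15 to 2016-12-31: 78 days at 0.4% → €1,207,000 × 0.4% × 78/366 = €1,028.9180
Total = €14,144.3251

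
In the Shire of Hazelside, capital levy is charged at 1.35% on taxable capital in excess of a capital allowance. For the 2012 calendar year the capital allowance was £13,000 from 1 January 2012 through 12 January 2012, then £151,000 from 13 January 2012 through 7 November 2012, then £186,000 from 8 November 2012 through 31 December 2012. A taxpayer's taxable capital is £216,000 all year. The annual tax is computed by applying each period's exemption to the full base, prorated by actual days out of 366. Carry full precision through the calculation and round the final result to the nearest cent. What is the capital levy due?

1 January – 12 January 2012: 12 days, exemption £13,000 → (£216,000 − £13,000) × 1.35% × 12/366 = £89.8525
13 January – 7 November 2012: 300 days, exemption £151,000 → (£216,000 − £151,000) × 1.35% × 300/366 = £719.2623
8 November – 31 December 2012: 54 days, exemption £186,000 → (£216,000 − £186,000) × 1.35% × 54/366 = £59.7541
Total = £868.8689

£868.87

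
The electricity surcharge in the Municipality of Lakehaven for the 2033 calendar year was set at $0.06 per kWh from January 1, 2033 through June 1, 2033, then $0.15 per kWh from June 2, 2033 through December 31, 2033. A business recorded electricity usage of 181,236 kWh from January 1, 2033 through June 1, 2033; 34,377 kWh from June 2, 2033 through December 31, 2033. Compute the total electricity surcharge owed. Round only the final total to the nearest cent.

$16,030.71

January 1 – June 1, 2033: 181,236 kWh at $0.06/kWh → $10,874.16
June 2 – December 31, 2033: 34,377 kWh at $0.15/kWh → $5,156.55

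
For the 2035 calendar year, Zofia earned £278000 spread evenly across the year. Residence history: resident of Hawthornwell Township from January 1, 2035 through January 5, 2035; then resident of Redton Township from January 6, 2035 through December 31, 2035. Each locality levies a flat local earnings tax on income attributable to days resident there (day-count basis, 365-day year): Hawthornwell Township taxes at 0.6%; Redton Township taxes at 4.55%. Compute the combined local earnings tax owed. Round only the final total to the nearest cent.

Hawthornwell Township, January 1 – January 5, 2035: 5 days → £278000 × 0.6% × 5/365 = £22.8493
Redton Township, January 6 – December 31, 2035: 360 days → £278000 × 4.55% × 360/365 = £12475.7260
Total = £12498.5753

£12498.58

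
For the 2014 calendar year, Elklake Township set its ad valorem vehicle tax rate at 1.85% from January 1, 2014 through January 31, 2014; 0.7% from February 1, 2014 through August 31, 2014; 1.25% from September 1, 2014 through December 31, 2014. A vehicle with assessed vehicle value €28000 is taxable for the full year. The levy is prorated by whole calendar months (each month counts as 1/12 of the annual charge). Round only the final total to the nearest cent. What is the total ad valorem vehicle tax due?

January 1 – January 31, 2014: 1 month at 1.85% → €28000 × 1.85% × 1/12 = €43.1667
February 1 – August 31, 2014: 7 months at 0.7% → €28000 × 0.7% × 7/12 = €114.3333
September 1 – December 31, 2014: 4 months at 1.25% → €28000 × 1.25% × 4/12 = €116.6667
Total = €274.1667

€274.17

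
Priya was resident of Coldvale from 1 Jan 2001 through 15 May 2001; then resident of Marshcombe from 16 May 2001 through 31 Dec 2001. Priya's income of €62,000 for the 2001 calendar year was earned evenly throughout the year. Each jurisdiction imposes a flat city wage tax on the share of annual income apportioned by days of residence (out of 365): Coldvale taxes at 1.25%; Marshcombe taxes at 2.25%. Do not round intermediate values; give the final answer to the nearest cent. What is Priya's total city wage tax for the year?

€1,165.68

Coldvale, 1 Jan – 15 May 2001: 135 days → €62,000 × 1.25% × 135/365 = €286.6438
Marshcombe, 16 May – 31 Dec 2001: 230 days → €62,000 × 2.25% × 230/365 = €879.0411
Total = €1,165.6849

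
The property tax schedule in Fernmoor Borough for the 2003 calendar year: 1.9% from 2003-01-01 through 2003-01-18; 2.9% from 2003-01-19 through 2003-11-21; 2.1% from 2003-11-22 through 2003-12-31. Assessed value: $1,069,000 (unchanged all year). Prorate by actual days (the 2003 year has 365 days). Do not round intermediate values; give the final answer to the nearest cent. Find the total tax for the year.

2003-01-01 to 2003-01-18: 18 days at 1.9% → $1,069,000 × 1.9% × 18/365 = $1,001.6384
2003-01-19 to 2003-11-21: 307 days at 2.9% → $1,069,000 × 2.9% × 307/365 = $26,074.8137
2003-11-22 to 2003-12-31: 40 days at 2.1% → $1,069,000 × 2.1% × 40/365 = $2,460.1644
Total = $29,536.6164

$29,536.62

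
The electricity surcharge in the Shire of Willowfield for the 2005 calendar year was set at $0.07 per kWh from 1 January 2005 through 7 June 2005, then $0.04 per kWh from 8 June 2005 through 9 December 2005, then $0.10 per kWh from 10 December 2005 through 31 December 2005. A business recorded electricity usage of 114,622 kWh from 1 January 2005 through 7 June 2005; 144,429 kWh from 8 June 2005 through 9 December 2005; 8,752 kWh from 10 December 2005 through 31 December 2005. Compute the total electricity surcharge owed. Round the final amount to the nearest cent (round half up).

$14,675.90

1 January – 7 June 2005: 114,622 kWh at $0.07/kWh → $8,023.54
8 June – 9 December 2005: 144,429 kWh at $0.04/kWh → $5,777.16
10 December – 31 December 2005: 8,752 kWh at $0.10/kWh → $875.20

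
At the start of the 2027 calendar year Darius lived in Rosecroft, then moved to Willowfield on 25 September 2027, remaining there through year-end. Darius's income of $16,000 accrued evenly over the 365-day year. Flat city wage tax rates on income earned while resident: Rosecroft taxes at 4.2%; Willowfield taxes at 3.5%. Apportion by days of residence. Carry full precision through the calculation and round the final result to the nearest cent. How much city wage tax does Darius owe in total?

Rosecroft, 1 January – 24 September 2027: 267 days → $16,000 × 4.2% × 267/365 = $491.5726
Willowfield, 25 September – 31 December 2027: 98 days → $16,000 × 3.5% × 98/365 = $150.3562
Total = $641.9288

$641.93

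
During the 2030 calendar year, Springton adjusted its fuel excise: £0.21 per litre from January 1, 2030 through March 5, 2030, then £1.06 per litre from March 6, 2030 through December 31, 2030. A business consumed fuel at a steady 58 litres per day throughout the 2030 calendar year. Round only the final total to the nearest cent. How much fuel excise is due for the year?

January 1 – March 5, 2030: 64 days × 58 litres/day = 3,712 litres at £0.21/litre → £779.52
March 6 – December 31, 2030: 301 days × 58 litres/day = 17,458 litres at £1.06/litre → £18,505.48

£19,285.00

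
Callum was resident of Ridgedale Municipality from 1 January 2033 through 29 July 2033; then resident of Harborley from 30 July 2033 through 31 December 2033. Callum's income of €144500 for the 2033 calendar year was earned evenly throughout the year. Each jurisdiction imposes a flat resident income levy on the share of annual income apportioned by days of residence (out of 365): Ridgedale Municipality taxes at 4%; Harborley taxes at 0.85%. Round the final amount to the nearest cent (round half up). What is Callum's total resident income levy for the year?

€3847.07

Ridgedale Municipality, 1 January – 29 July 2033: 210 days → €144500 × 4% × 210/365 = €3325.4795
Harborley, 30 July – 31 December 2033: 155 days → €144500 × 0.85% × 155/365 = €521.5856
Total = €3847.0651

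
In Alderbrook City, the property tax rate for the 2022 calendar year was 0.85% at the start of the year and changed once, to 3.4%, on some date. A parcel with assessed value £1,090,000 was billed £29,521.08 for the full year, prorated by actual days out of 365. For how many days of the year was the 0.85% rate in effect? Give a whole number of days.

Let d = days at the first rate; then 365 − d days at the second rate.
£1,090,000 × [0.85%·d + 3.4%·(365−d)] / 365 = £29,521.08
Solving gives d = 99, so the new rate took effect on April 10, 2022.

99 days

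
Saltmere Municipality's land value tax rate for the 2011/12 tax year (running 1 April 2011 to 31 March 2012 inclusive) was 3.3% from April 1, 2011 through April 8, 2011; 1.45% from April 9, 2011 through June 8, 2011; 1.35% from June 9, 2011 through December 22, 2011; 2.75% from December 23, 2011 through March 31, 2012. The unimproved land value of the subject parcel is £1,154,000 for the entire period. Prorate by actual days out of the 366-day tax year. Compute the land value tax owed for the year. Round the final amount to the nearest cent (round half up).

April 1 – April 8, 2011: 8 days at 3.3% → £1,154,000 × 3.3% × 8/366 = £832.3934
April 9 – June 8, 2011: 61 days at 1.45% → £1,154,000 × 1.45% × 61/366 = £2,788.8333
June 9 – December 22, 2011: 197 days at 1.35% → £1,154,000 × 1.35% × 197/366 = £8,385.4180
December 23, 2011 – March 31, 2012: 100 days at 2.75% → £1,154,000 × 2.75% × 100/366 = £8,670.7650
Total = £20,677.4098

£20,677.41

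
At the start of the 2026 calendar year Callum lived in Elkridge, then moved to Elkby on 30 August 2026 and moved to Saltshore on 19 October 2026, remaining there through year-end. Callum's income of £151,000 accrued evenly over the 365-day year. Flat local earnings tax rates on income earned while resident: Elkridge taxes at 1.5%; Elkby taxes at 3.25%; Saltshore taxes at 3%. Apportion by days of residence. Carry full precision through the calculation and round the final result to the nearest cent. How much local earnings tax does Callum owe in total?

£3,086.19

Elkridge, 1 January – 29 August 2026: 241 days → £151,000 × 1.5% × 241/365 = £1,495.5205
Elkby, 30 August – 18 October 2026: 50 days → £151,000 × 3.25% × 50/365 = £672.2603
Saltshore, 19 October – 31 December 2026: 74 days → £151,000 × 3% × 74/365 = £918.4110
Total = £3,086.1918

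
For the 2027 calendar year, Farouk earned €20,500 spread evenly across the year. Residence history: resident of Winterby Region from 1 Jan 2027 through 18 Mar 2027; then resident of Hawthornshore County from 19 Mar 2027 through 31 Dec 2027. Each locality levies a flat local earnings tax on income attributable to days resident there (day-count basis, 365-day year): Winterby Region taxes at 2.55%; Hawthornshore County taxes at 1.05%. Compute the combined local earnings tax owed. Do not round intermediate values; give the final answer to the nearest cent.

€280.12

Winterby Region, 1 Jan – 18 Mar 2027: 77 days → €20,500 × 2.55% × 77/365 = €110.2788
Hawthornshore County, 19 Mar – 31 Dec 2027: 288 days → €20,500 × 1.05% × 288/365 = €169.8411
Total = €280.1199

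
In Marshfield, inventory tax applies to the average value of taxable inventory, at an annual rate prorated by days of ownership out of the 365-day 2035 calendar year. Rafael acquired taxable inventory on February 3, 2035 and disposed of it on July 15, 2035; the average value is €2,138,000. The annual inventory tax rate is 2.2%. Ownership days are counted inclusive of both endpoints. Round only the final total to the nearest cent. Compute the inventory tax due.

€21,005.12

Days held (February 3 – July 15, 2035): 163 out of 365
Tax = €2,138,000 × 2.2% × 163/365 = €21,005.1178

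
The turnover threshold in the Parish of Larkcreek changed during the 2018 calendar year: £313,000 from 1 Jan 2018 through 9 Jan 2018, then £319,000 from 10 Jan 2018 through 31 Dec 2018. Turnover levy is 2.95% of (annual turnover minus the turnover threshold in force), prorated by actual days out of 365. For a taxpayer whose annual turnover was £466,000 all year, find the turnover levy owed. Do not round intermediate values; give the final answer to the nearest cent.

£4,340.86

1 Jan – 9 Jan 2018: 9 days, exemption £313,000 → (£466,000 − £313,000) × 2.95% × 9/365 = £111.2918
10 Jan – 31 Dec 2018: 356 days, exemption £319,000 → (£466,000 − £319,000) × 2.95% × 356/365 = £4,229.5726
Total = £4,340.8644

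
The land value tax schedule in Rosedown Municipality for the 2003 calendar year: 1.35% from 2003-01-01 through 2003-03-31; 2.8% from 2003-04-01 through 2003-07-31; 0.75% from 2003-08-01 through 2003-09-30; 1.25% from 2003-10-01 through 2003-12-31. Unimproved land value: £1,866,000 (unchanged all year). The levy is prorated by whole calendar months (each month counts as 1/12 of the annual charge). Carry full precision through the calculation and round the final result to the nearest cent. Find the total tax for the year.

£31,877.50

2003-01-01 to 2003-03-31: 3 months at 1.35% → £1,866,000 × 1.35% × 3/12 = £6,297.7500
2003-04-01 to 2003-07-31: 4 months at 2.8% → £1,866,000 × 2.8% × 4/12 = £17,416.0000
2003-08-01 to 2003-09-30: 2 months at 0.75% → £1,866,000 × 0.75% × 2/12 = £2,332.5000
2003-10-01 to 2003-12-31: 3 months at 1.25% → £1,866,000 × 1.25% × 3/12 = £5,831.2500
Total = £31,877.5000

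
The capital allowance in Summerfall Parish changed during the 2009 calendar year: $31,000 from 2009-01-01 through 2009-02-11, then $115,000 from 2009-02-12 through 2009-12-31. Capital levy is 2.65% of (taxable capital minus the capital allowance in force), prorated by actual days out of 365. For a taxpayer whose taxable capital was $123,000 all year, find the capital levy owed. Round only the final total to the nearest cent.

2009-01-01 to 2009-02-11: 42 days, exemption $31,000 → ($123,000 − $31,000) × 2.65% × 42/365 = $280.5370
2009-02-12 to 2009-12-31: 323 days, exemption $115,000 → ($123,000 − $115,000) × 2.65% × 323/365 = $187.6055
Total = $468.1425

$468.14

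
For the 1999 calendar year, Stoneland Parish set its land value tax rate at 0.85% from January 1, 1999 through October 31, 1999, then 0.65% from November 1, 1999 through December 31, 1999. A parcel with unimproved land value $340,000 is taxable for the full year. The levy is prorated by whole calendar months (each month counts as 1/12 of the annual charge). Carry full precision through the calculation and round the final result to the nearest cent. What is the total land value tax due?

$2,776.67

January 1 – October 31, 1999: 10 months at 0.85% → $340,000 × 0.85% × 10/12 = $2,408.3333
November 1 – December 31, 1999: 2 months at 0.65% → $340,000 × 0.65% × 2/12 = $368.3333
Total = $2,776.6667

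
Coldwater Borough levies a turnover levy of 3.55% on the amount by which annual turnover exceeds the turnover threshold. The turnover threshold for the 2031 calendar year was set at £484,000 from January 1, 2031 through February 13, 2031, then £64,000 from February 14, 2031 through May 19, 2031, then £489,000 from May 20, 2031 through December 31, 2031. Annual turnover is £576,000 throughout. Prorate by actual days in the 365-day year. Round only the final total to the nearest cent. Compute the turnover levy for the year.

£7,036.78

January 1 – February 13, 2031: 44 days, exemption £484,000 → (£576,000 − £484,000) × 3.55% × 44/365 = £393.7096
February 14 – May 19, 2031: 95 days, exemption £64,000 → (£576,000 − £64,000) × 3.55% × 95/365 = £4,730.7397
May 20 – December 31, 2031: 226 days, exemption £489,000 → (£576,000 − £489,000) × 3.55% × 226/365 = £1,912.3315
Total = £7,036.7808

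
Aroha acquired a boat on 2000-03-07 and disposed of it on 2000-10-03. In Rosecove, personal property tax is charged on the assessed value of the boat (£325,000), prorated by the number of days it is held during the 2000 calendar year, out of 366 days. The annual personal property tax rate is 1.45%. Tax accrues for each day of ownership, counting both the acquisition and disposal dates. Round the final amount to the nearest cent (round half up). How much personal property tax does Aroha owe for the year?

£2,716.77

Days held (2000-03-07 to 2000-10-03): 211 out of 366
Tax = £325,000 × 1.45% × 211/366 = £2,716.7691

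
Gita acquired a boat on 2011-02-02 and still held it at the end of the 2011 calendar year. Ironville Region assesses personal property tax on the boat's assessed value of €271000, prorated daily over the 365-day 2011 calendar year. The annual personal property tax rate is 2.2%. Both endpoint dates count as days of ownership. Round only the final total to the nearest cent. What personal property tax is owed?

Days held (2011-02-02 to 2011-12-31): 333 out of 365
Tax = €271000 × 2.2% × 333/365 = €5439.3041

€5439.30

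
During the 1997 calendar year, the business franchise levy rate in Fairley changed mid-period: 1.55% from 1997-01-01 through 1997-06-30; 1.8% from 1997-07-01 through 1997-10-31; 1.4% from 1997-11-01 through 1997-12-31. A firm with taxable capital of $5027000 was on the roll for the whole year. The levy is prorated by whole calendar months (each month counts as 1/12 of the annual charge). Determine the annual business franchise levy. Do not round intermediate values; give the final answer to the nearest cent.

1997-01-01 to 1997-06-30: 6 months at 1.55% → $5027000 × 1.55% × 6/12 = $38959.2500
1997-07-01 to 1997-10-31: 4 months at 1.8% → $5027000 × 1.8% × 4/12 = $30162.0000
1997-11-01 to 1997-12-31: 2 months at 1.4% → $5027000 × 1.4% × 2/12 = $11729.6667
Total = $80850.9167

$80850.92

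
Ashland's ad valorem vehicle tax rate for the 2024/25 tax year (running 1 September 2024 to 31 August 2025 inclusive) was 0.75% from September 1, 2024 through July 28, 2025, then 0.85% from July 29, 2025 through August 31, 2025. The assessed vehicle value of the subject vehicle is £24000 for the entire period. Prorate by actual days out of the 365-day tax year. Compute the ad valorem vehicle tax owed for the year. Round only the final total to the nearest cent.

September 1, 2024 – July 28, 2025: 331 days at 0.75% → £24000 × 0.75% × 331/365 = £163.2329
July 29 – August 31, 2025: 34 days at 0.85% → £24000 × 0.85% × 34/365 = £19.0027
Total = £182.2356

£182.24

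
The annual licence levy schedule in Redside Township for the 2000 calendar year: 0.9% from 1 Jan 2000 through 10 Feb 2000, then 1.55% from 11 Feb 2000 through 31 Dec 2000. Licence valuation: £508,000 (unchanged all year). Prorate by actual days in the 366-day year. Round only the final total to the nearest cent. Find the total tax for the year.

1 Jan – 10 Feb 2000: 41 days at 0.9% → £508,000 × 0.9% × 41/366 = £512.1639
11 Feb – 31 Dec 2000: 325 days at 1.55% → £508,000 × 1.55% × 325/366 = £6,991.9399
Total = £7,504.1038

£7,504.10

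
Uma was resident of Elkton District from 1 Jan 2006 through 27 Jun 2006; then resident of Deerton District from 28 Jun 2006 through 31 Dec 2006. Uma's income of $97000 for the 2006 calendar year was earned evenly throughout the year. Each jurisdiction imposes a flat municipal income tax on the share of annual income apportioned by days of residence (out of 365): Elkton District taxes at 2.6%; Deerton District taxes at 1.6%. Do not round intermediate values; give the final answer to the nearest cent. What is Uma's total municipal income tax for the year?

Elkton District, 1 Jan – 27 Jun 2006: 178 days → $97000 × 2.6% × 178/365 = $1229.9068
Deerton District, 28 Jun – 31 Dec 2006: 187 days → $97000 × 1.6% × 187/365 = $795.1342
Total = $2025.0411

$2025.04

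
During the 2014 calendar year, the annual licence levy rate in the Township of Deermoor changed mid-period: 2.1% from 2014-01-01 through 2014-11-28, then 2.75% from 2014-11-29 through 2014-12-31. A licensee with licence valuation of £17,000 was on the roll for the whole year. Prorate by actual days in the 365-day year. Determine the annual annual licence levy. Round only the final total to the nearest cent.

£366.99

2014-01-01 to 2014-11-28: 332 days at 2.1% → £17,000 × 2.1% × 332/365 = £324.7233
2014-11-29 to 2014-12-31: 33 days at 2.75% → £17,000 × 2.75% × 33/365 = £42.2671
Total = £366.9904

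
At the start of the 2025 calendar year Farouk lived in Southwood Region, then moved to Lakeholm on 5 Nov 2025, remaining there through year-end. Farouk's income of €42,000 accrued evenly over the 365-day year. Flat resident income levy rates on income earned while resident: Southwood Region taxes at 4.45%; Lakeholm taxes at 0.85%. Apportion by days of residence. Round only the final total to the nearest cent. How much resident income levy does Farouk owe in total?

€1,632.88

Southwood Region, 1 Jan – 4 Nov 2025: 308 days → €42,000 × 4.45% × 308/365 = €1,577.1288
Lakeholm, 5 Nov – 31 Dec 2025: 57 days → €42,000 × 0.85% × 57/365 = €55.7507
Total = €1,632.8795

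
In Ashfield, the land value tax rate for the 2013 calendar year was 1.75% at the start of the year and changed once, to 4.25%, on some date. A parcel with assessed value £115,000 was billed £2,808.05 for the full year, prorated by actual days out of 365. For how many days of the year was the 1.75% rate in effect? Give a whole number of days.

264 days

Let d = days at the first rate; then 365 − d days at the second rate.
£115,000 × [1.75%·d + 4.25%·(365−d)] / 365 = £2,808.05
Solving gives d = 264, so the new rate took effect on 22 September 2013.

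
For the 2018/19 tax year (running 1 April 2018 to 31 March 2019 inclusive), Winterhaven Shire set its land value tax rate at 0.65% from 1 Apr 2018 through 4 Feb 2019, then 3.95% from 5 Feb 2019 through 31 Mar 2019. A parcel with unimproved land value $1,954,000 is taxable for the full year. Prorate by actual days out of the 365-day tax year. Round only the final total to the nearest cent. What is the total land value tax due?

$22,417.47

1 Apr 2018 – 4 Feb 2019: 310 days at 0.65% → $1,954,000 × 0.65% × 310/365 = $10,787.1507
5 Feb – 31 Mar 2019: 55 days at 3.95% → $1,954,000 × 3.95% × 55/365 = $11,630.3151
Total = $22,417.4658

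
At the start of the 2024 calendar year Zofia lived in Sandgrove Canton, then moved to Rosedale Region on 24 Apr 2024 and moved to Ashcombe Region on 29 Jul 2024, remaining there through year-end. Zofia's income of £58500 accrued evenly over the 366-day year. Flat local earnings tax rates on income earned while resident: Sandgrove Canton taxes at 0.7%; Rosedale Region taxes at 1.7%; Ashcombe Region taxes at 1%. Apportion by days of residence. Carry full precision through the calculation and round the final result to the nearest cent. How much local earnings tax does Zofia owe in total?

Sandgrove Canton, 1 Jan – 23 Apr 2024: 114 days → £58500 × 0.7% × 114/366 = £127.5492
Rosedale Region, 24 Apr – 28 Jul 2024: 96 days → £58500 × 1.7% × 96/366 = £260.8525
Ashcombe Region, 29 Jul – 31 Dec 2024: 156 days → £58500 × 1% × 156/366 = £249.3443
Total = £637.7459

£637.75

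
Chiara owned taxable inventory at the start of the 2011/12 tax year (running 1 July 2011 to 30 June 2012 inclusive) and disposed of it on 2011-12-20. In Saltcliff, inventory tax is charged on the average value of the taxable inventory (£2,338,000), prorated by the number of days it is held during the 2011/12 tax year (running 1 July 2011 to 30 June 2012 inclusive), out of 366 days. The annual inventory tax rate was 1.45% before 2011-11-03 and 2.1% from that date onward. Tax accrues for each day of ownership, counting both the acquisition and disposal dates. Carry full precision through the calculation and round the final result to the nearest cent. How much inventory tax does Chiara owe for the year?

£18,017.29

2011-07-01 to 2011-11-02: 125 days at 1.45% → £2,338,000 × 1.45% × 125/366 = £11,578.2104
2011-11-03 to 2011-12-20: 48 days at 2.1% → £2,338,000 × 2.1% × 48/366 = £6,439.0820
Total = £18,017.2923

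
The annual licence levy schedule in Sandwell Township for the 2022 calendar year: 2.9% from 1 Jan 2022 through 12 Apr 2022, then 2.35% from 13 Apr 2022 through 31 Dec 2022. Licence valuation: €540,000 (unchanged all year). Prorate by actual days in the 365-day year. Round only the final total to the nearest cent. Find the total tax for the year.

€13,519.97

1 Jan – 12 Apr 2022: 102 days at 2.9% → €540,000 × 2.9% × 102/365 = €4,376.2192
13 Apr – 31 Dec 2022: 263 days at 2.35% → €540,000 × 2.35% × 263/365 = €9,143.7534
Total = €13,519.9726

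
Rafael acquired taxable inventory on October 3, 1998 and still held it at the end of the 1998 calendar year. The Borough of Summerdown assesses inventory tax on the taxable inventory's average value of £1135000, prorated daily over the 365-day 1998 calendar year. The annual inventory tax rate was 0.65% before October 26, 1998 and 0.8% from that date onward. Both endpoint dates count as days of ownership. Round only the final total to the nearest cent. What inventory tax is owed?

£2131.62

October 3 – October 25, 1998: 23 days at 0.65% → £1135000 × 0.65% × 23/365 = £464.8836
October 26 – December 31, 1998: 67 days at 0.8% → £1135000 × 0.8% × 67/365 = £1666.7397
Total = £2131.6233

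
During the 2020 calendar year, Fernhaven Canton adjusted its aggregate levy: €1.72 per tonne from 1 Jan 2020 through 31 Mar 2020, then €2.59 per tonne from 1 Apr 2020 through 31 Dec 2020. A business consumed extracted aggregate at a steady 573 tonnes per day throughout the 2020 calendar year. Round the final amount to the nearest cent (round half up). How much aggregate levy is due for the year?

1 Jan – 31 Mar 2020: 91 days × 573 tonnes/day = 52,143 tonnes at €1.72/tonne → €89,685.96
1 Apr – 31 Dec 2020: 275 days × 573 tonnes/day = 157,575 tonnes at €2.59/tonne → €408,119.25

€497,805.21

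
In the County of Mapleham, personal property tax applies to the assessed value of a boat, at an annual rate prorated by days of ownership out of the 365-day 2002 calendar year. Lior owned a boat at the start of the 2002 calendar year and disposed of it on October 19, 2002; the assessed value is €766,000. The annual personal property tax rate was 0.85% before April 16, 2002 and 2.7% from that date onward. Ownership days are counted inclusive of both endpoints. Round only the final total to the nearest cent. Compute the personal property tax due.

€12,469.01

January 1 – April 15, 2002: 105 days at 0.85% → €766,000 × 0.85% × 105/365 = €1,873.0274
April 16 – October 19, 2002: 187 days at 2.7% → €766,000 × 2.7% × 187/365 = €10,595.9836
Total = €12,469.0110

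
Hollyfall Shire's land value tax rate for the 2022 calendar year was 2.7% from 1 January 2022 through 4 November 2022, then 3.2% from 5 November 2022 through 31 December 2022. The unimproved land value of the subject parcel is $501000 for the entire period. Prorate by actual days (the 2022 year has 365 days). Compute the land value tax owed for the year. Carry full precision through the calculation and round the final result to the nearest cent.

1 January – 4 November 2022: 308 days at 2.7% → $501000 × 2.7% × 308/365 = $11414.5644
5 November – 31 December 2022: 57 days at 3.2% → $501000 × 3.2% × 57/365 = $2503.6274
Total = $13918.1918

$13918.19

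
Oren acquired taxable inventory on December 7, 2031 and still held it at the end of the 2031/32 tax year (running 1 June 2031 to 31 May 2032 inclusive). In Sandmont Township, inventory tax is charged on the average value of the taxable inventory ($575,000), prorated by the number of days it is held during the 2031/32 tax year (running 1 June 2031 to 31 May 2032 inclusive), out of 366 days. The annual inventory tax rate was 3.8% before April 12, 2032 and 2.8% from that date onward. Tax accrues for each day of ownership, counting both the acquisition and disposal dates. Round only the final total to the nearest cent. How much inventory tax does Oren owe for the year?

December 7, 2031 – April 11, 2032: 127 days at 3.8% → $575,000 × 3.8% × 127/366 = $7,581.8306
April 12 – May 31, 2032: 50 days at 2.8% → $575,000 × 2.8% × 50/366 = $2,199.4536
Total = $9,781.2842

$9,781.28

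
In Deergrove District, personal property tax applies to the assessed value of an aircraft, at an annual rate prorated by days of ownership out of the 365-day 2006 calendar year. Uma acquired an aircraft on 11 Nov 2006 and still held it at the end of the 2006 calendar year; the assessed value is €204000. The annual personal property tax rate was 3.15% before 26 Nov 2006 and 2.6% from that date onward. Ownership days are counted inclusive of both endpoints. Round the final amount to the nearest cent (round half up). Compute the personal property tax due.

€787.22

11 Nov – 25 Nov 2006: 15 days at 3.15% → €204000 × 3.15% × 15/365 = €264.0822
26 Nov – 31 Dec 2006: 36 days at 2.6% → €204000 × 2.6% × 36/365 = €523.1342
Total = €787.2164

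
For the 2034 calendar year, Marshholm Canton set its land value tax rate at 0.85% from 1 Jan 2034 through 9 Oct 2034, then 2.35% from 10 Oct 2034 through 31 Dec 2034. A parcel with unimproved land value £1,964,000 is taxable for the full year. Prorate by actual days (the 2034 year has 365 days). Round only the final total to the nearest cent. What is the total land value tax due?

1 Jan – 9 Oct 2034: 282 days at 0.85% → £1,964,000 × 0.85% × 282/365 = £12,897.8301
10 Oct – 31 Dec 2034: 83 days at 2.35% → £1,964,000 × 2.35% × 83/365 = £10,495.2932
Total = £23,393.1233

£23,393.12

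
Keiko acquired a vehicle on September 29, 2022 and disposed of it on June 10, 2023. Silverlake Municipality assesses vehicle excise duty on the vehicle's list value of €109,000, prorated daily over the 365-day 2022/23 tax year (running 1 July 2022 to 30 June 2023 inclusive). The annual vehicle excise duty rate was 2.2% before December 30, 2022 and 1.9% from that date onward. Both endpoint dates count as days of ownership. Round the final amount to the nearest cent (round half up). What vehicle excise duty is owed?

September 29 – December 29, 2022: 92 days at 2.2% → €109,000 × 2.2% × 92/365 = €604.4274
December 30, 2022 – June 10, 2023: 163 days at 1.9% → €109,000 × 1.9% × 163/365 = €924.8575
Total = €1,529.2849

€1,529.28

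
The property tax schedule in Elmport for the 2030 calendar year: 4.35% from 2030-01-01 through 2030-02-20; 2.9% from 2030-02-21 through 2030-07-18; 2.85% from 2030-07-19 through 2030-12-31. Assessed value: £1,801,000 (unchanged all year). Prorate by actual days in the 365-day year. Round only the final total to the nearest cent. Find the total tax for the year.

2030-01-01 to 2030-02-20: 51 days at 4.35% → £1,801,000 × 4.35% × 51/365 = £10,946.6260
2030-02-21 to 2030-07-18: 148 days at 2.9% → £1,801,000 × 2.9% × 148/365 = £21,177.7863
2030-07-19 to 2030-12-31: 166 days at 2.85% → £1,801,000 × 2.85% × 166/365 = £23,343.9205
Total = £55,468.3329

£55,468.33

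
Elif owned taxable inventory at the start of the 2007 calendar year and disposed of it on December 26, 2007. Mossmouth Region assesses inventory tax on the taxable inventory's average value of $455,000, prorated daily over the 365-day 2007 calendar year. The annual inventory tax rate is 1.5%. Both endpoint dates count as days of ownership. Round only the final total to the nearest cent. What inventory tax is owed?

$6,731.51

Days held (January 1 – December 26, 2007): 360 out of 365
Tax = $455,000 × 1.5% × 360/365 = $6,731.5068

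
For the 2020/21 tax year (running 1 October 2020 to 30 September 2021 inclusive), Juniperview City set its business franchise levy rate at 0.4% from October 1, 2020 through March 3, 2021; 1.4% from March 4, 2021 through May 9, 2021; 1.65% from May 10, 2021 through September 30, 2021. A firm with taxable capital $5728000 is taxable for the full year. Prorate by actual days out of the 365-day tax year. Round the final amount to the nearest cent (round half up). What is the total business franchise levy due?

$61674.08

October 1, 2020 – March 3, 2021: 154 days at 0.4% → $5728000 × 0.4% × 154/365 = $9666.9808
March 4 – May 9, 2021: 67 days at 1.4% → $5728000 × 1.4% × 67/365 = $14720.1753
May 10 – September 30, 2021: 144 days at 1.65% → $5728000 × 1.65% × 144/365 = $37286.9260
Total = $61674.0822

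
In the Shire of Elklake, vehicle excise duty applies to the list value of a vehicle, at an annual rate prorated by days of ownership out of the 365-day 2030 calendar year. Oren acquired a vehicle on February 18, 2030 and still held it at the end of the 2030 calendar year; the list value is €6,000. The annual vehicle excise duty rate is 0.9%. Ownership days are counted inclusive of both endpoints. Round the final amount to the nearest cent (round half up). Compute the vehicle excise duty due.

€46.90

Days held (February 18 – December 31, 2030): 317 out of 365
Tax = €6,000 × 0.9% × 317/365 = €46.8986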